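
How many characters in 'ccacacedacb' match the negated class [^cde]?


Negated class [^cde] matches any char NOT in {c, d, e}
Scanning 'ccacacedacb':
  pos 0: 'c' -> no (excluded)
  pos 1: 'c' -> no (excluded)
  pos 2: 'a' -> MATCH
  pos 3: 'c' -> no (excluded)
  pos 4: 'a' -> MATCH
  pos 5: 'c' -> no (excluded)
  pos 6: 'e' -> no (excluded)
  pos 7: 'd' -> no (excluded)
  pos 8: 'a' -> MATCH
  pos 9: 'c' -> no (excluded)
  pos 10: 'b' -> MATCH
Total matches: 4

4


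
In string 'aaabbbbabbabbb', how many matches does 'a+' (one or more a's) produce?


Pattern 'a+' matches one or more consecutive a's.
String: 'aaabbbbabbabbb'
Scanning for runs of a:
  Match 1: 'aaa' (length 3)
  Match 2: 'a' (length 1)
  Match 3: 'a' (length 1)
Total matches: 3

3


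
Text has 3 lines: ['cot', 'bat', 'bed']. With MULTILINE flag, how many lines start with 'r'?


With MULTILINE flag, ^ matches the start of each line.
Lines: ['cot', 'bat', 'bed']
Checking which lines start with 'r':
  Line 1: 'cot' -> no
  Line 2: 'bat' -> no
  Line 3: 'bed' -> no
Matching lines: []
Count: 0

0


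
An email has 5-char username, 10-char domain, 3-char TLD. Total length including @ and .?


An email address has format: username@domain.tld
Username length: 5
'@' character: 1
Domain length: 10
'.' character: 1
TLD length: 3
Total = 5 + 1 + 10 + 1 + 3 = 20

20


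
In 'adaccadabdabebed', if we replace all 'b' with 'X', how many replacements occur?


re.sub('b', 'X', text) replaces every occurrence of 'b' with 'X'.
Text: 'adaccadabdabebed'
Scanning for 'b':
  pos 8: 'b' -> replacement #1
  pos 11: 'b' -> replacement #2
  pos 13: 'b' -> replacement #3
Total replacements: 3

3


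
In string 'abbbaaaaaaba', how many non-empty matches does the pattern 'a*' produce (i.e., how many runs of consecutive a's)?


Pattern 'a*' matches zero or more a's. We want non-empty runs of consecutive a's.
String: 'abbbaaaaaaba'
Walking through the string to find runs of a's:
  Run 1: positions 0-0 -> 'a'
  Run 2: positions 4-9 -> 'aaaaaa'
  Run 3: positions 11-11 -> 'a'
Non-empty runs found: ['a', 'aaaaaa', 'a']
Count: 3

3


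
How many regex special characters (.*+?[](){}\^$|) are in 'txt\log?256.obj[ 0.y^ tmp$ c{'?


Regex special characters are: . * + ? [ ] ( ) { } \ ^ $ |
Scanning 'txt\log?256.obj[ 0.y^ tmp$ c{':
  pos 3: '\' -> SPECIAL
  pos 7: '?' -> SPECIAL
  pos 11: '.' -> SPECIAL
  pos 15: '[' -> SPECIAL
  pos 18: '.' -> SPECIAL
  pos 20: '^' -> SPECIAL
  pos 25: '$' -> SPECIAL
  pos 28: '{' -> SPECIAL
Special chars found: ['\\', '?', '.', '[', '.', '^', '$', '{']
Total: 8

8


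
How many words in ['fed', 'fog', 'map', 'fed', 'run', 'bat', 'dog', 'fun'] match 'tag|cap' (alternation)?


Alternation 'tag|cap' matches either 'tag' or 'cap'.
Checking each word:
  'fed' -> no
  'fog' -> no
  'map' -> no
  'fed' -> no
  'run' -> no
  'bat' -> no
  'dog' -> no
  'fun' -> no
Matches: []
Count: 0

0


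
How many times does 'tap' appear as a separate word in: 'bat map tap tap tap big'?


Scanning each word for exact match 'tap':
  Word 1: 'bat' -> no
  Word 2: 'map' -> no
  Word 3: 'tap' -> MATCH
  Word 4: 'tap' -> MATCH
  Word 5: 'tap' -> MATCH
  Word 6: 'big' -> no
Total matches: 3

3


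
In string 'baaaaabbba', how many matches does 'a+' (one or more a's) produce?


Pattern 'a+' matches one or more consecutive a's.
String: 'baaaaabbba'
Scanning for runs of a:
  Match 1: 'aaaaa' (length 5)
  Match 2: 'a' (length 1)
Total matches: 2

2


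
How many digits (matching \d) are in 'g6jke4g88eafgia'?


\d matches any digit 0-9.
Scanning 'g6jke4g88eafgia':
  pos 1: '6' -> DIGIT
  pos 5: '4' -> DIGIT
  pos 7: '8' -> DIGIT
  pos 8: '8' -> DIGIT
Digits found: ['6', '4', '8', '8']
Total: 4

4


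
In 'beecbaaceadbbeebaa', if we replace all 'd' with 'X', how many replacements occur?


re.sub('d', 'X', text) replaces every occurrence of 'd' with 'X'.
Text: 'beecbaaceadbbeebaa'
Scanning for 'd':
  pos 10: 'd' -> replacement #1
Total replacements: 1

1


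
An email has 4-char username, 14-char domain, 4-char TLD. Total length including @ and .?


An email address has format: username@domain.tld
Username length: 4
'@' character: 1
Domain length: 14
'.' character: 1
TLD length: 4
Total = 4 + 1 + 14 + 1 + 4 = 24

24


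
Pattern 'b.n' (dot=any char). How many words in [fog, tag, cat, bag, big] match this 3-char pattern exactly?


Pattern 'b.n' means: starts with 'b', any single char, ends with 'n'.
Checking each word (must be exactly 3 chars):
  'fog' (len=3): no
  'tag' (len=3): no
  'cat' (len=3): no
  'bag' (len=3): no
  'big' (len=3): no
Matching words: []
Total: 0

0


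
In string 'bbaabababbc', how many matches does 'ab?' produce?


Pattern 'ab?' matches 'a' optionally followed by 'b'.
String: 'bbaabababbc'
Scanning left to right for 'a' then checking next char:
  Match 1: 'a' (a not followed by b)
  Match 2: 'ab' (a followed by b)
  Match 3: 'ab' (a followed by b)
  Match 4: 'ab' (a followed by b)
Total matches: 4

4


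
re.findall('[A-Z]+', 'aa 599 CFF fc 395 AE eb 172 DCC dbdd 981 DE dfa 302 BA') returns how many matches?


Pattern '[A-Z]+' finds one or more uppercase letters.
Text: 'aa 599 CFF fc 395 AE eb 172 DCC dbdd 981 DE dfa 302 BA'
Scanning for matches:
  Match 1: 'CFF'
  Match 2: 'AE'
  Match 3: 'DCC'
  Match 4: 'DE'
  Match 5: 'BA'
Total matches: 5

5


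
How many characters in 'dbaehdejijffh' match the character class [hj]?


Character class [hj] matches any of: {h, j}
Scanning string 'dbaehdejijffh' character by character:
  pos 0: 'd' -> no
  pos 1: 'b' -> no
  pos 2: 'a' -> no
  pos 3: 'e' -> no
  pos 4: 'h' -> MATCH
  pos 5: 'd' -> no
  pos 6: 'e' -> no
  pos 7: 'j' -> MATCH
  pos 8: 'i' -> no
  pos 9: 'j' -> MATCH
  pos 10: 'f' -> no
  pos 11: 'f' -> no
  pos 12: 'h' -> MATCH
Total matches: 4

4


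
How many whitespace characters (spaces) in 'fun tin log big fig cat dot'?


\s matches whitespace characters (spaces, tabs, etc.).
Text: 'fun tin log big fig cat dot'
This text has 7 words separated by spaces.
Number of spaces = number of words - 1 = 7 - 1 = 6

6


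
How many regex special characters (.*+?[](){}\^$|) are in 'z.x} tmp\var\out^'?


Regex special characters are: . * + ? [ ] ( ) { } \ ^ $ |
Scanning 'z.x} tmp\var\out^':
  pos 1: '.' -> SPECIAL
  pos 3: '}' -> SPECIAL
  pos 8: '\' -> SPECIAL
  pos 12: '\' -> SPECIAL
  pos 16: '^' -> SPECIAL
Special chars found: ['.', '}', '\\', '\\', '^']
Total: 5

5


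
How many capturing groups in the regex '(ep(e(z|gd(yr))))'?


To count capturing groups, count each '(' that starts a group.
Pattern: '(ep(e(z|gd(yr))))'
Walking through the pattern:
  Position 0: '(' -> group #1
  Position 3: '(' -> group #2
  Position 5: '(' -> group #3
  Position 10: '(' -> group #4
Total capturing groups: 4

4


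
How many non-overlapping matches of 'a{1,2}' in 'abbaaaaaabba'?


Pattern 'a{1,2}' matches between 1 and 2 consecutive a's (greedy).
String: 'abbaaaaaabba'
Finding runs of a's and applying greedy matching:
  Run at pos 0: 'a' (length 1)
  Run at pos 3: 'aaaaaa' (length 6)
  Run at pos 11: 'a' (length 1)
Matches: ['a', 'aa', 'aa', 'aa', 'a']
Count: 5

5


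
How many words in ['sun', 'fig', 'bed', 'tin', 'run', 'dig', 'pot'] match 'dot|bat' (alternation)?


Alternation 'dot|bat' matches either 'dot' or 'bat'.
Checking each word:
  'sun' -> no
  'fig' -> no
  'bed' -> no
  'tin' -> no
  'run' -> no
  'dig' -> no
  'pot' -> no
Matches: []
Count: 0

0


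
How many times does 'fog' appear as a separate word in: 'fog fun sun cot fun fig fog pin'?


Scanning each word for exact match 'fog':
  Word 1: 'fog' -> MATCH
  Word 2: 'fun' -> no
  Word 3: 'sun' -> no
  Word 4: 'cot' -> no
  Word 5: 'fun' -> no
  Word 6: 'fig' -> no
  Word 7: 'fog' -> MATCH
  Word 8: 'pin' -> no
Total matches: 2

2


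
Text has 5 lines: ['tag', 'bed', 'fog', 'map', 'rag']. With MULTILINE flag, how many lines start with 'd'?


With MULTILINE flag, ^ matches the start of each line.
Lines: ['tag', 'bed', 'fog', 'map', 'rag']
Checking which lines start with 'd':
  Line 1: 'tag' -> no
  Line 2: 'bed' -> no
  Line 3: 'fog' -> no
  Line 4: 'map' -> no
  Line 5: 'rag' -> no
Matching lines: []
Count: 0

0


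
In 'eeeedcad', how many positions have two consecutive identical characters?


Looking for consecutive identical characters in 'eeeedcad':
  pos 0-1: 'e' vs 'e' -> MATCH ('ee')
  pos 1-2: 'e' vs 'e' -> MATCH ('ee')
  pos 2-3: 'e' vs 'e' -> MATCH ('ee')
  pos 3-4: 'e' vs 'd' -> different
  pos 4-5: 'd' vs 'c' -> different
  pos 5-6: 'c' vs 'a' -> different
  pos 6-7: 'a' vs 'd' -> different
Consecutive identical pairs: ['ee', 'ee', 'ee']
Count: 3

3


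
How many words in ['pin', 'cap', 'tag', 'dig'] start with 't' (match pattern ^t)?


Pattern ^t anchors to start of word. Check which words begin with 't':
  'pin' -> no
  'cap' -> no
  'tag' -> MATCH (starts with 't')
  'dig' -> no
Matching words: ['tag']
Count: 1

1


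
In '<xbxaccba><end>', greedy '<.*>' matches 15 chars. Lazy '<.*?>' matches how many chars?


Greedy '<.*>' tries to match as MUCH as possible.
Lazy '<.*?>' tries to match as LITTLE as possible.

String: '<xbxaccba><end>'
Greedy '<.*>' starts at first '<' and extends to the LAST '>': '<xbxaccba><end>' (15 chars)
Lazy '<.*?>' starts at first '<' and stops at the FIRST '>': '<xbxaccba>' (10 chars)

10


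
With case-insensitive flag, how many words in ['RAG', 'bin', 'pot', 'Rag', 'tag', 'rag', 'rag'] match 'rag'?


Case-insensitive matching: compare each word's lowercase form to 'rag'.
  'RAG' -> lower='rag' -> MATCH
  'bin' -> lower='bin' -> no
  'pot' -> lower='pot' -> no
  'Rag' -> lower='rag' -> MATCH
  'tag' -> lower='tag' -> no
  'rag' -> lower='rag' -> MATCH
  'rag' -> lower='rag' -> MATCH
Matches: ['RAG', 'Rag', 'rag', 'rag']
Count: 4

4


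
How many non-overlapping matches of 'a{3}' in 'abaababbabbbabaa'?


Pattern 'a{3}' matches exactly 3 consecutive a's (greedy, non-overlapping).
String: 'abaababbabbbabaa'
Scanning for runs of a's:
  Run at pos 0: 'a' (length 1) -> 0 match(es)
  Run at pos 2: 'aa' (length 2) -> 0 match(es)
  Run at pos 5: 'a' (length 1) -> 0 match(es)
  Run at pos 8: 'a' (length 1) -> 0 match(es)
  Run at pos 12: 'a' (length 1) -> 0 match(es)
  Run at pos 14: 'aa' (length 2) -> 0 match(es)
Matches found: []
Total: 0

0


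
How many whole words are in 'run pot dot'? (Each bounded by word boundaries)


Word boundaries (\b) mark the start/end of each word.
Text: 'run pot dot'
Splitting by whitespace:
  Word 1: 'run'
  Word 2: 'pot'
  Word 3: 'dot'
Total whole words: 3

3


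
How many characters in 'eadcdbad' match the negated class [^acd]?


Negated class [^acd] matches any char NOT in {a, c, d}
Scanning 'eadcdbad':
  pos 0: 'e' -> MATCH
  pos 1: 'a' -> no (excluded)
  pos 2: 'd' -> no (excluded)
  pos 3: 'c' -> no (excluded)
  pos 4: 'd' -> no (excluded)
  pos 5: 'b' -> MATCH
  pos 6: 'a' -> no (excluded)
  pos 7: 'd' -> no (excluded)
Total matches: 2

2


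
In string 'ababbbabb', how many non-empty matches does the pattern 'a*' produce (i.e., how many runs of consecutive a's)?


Pattern 'a*' matches zero or more a's. We want non-empty runs of consecutive a's.
String: 'ababbbabb'
Walking through the string to find runs of a's:
  Run 1: positions 0-0 -> 'a'
  Run 2: positions 2-2 -> 'a'
  Run 3: positions 6-6 -> 'a'
Non-empty runs found: ['a', 'a', 'a']
Count: 3

3


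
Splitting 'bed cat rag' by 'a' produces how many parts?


Splitting by 'a' breaks the string at each occurrence of the separator.
Text: 'bed cat rag'
Parts after split:
  Part 1: 'bed c'
  Part 2: 't r'
  Part 3: 'g'
Total parts: 3

3


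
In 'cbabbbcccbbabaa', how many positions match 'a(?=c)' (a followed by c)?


Lookahead 'a(?=c)' matches 'a' only when followed by 'c'.
String: 'cbabbbcccbbabaa'
Checking each position where char is 'a':
  pos 2: 'a' -> no (next='b')
  pos 11: 'a' -> no (next='b')
  pos 13: 'a' -> no (next='a')
Matching positions: []
Count: 0

0


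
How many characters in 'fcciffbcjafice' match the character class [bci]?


Character class [bci] matches any of: {b, c, i}
Scanning string 'fcciffbcjafice' character by character:
  pos 0: 'f' -> no
  pos 1: 'c' -> MATCH
  pos 2: 'c' -> MATCH
  pos 3: 'i' -> MATCH
  pos 4: 'f' -> no
  pos 5: 'f' -> no
  pos 6: 'b' -> MATCH
  pos 7: 'c' -> MATCH
  pos 8: 'j' -> no
  pos 9: 'a' -> no
  pos 10: 'f' -> no
  pos 11: 'i' -> MATCH
  pos 12: 'c' -> MATCH
  pos 13: 'e' -> no
Total matches: 7

7


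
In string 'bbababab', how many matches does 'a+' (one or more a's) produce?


Pattern 'a+' matches one or more consecutive a's.
String: 'bbababab'
Scanning for runs of a:
  Match 1: 'a' (length 1)
  Match 2: 'a' (length 1)
  Match 3: 'a' (length 1)
Total matches: 3

3


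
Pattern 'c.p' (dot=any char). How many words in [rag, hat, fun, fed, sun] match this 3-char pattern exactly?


Pattern 'c.p' means: starts with 'c', any single char, ends with 'p'.
Checking each word (must be exactly 3 chars):
  'rag' (len=3): no
  'hat' (len=3): no
  'fun' (len=3): no
  'fed' (len=3): no
  'sun' (len=3): no
Matching words: []
Total: 0

0


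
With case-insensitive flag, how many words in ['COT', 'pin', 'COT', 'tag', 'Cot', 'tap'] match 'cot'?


Case-insensitive matching: compare each word's lowercase form to 'cot'.
  'COT' -> lower='cot' -> MATCH
  'pin' -> lower='pin' -> no
  'COT' -> lower='cot' -> MATCH
  'tag' -> lower='tag' -> no
  'Cot' -> lower='cot' -> MATCH
  'tap' -> lower='tap' -> no
Matches: ['COT', 'COT', 'Cot']
Count: 3

3


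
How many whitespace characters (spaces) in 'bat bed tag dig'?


\s matches whitespace characters (spaces, tabs, etc.).
Text: 'bat bed tag dig'
This text has 4 words separated by spaces.
Number of spaces = number of words - 1 = 4 - 1 = 3

3


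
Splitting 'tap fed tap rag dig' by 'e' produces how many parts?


Splitting by 'e' breaks the string at each occurrence of the separator.
Text: 'tap fed tap rag dig'
Parts after split:
  Part 1: 'tap f'
  Part 2: 'd tap rag dig'
Total parts: 2

2


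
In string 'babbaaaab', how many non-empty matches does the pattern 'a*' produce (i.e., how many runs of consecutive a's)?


Pattern 'a*' matches zero or more a's. We want non-empty runs of consecutive a's.
String: 'babbaaaab'
Walking through the string to find runs of a's:
  Run 1: positions 1-1 -> 'a'
  Run 2: positions 4-7 -> 'aaaa'
Non-empty runs found: ['a', 'aaaa']
Count: 2

2


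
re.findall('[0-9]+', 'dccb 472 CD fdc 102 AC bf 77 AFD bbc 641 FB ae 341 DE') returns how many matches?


Pattern '[0-9]+' finds one or more digits.
Text: 'dccb 472 CD fdc 102 AC bf 77 AFD bbc 641 FB ae 341 DE'
Scanning for matches:
  Match 1: '472'
  Match 2: '102'
  Match 3: '77'
  Match 4: '641'
  Match 5: '341'
Total matches: 5

5


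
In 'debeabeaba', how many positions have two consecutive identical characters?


Looking for consecutive identical characters in 'debeabeaba':
  pos 0-1: 'd' vs 'e' -> different
  pos 1-2: 'e' vs 'b' -> different
  pos 2-3: 'b' vs 'e' -> different
  pos 3-4: 'e' vs 'a' -> different
  pos 4-5: 'a' vs 'b' -> different
  pos 5-6: 'b' vs 'e' -> different
  pos 6-7: 'e' vs 'a' -> different
  pos 7-8: 'a' vs 'b' -> different
  pos 8-9: 'b' vs 'a' -> different
Consecutive identical pairs: []
Count: 0

0


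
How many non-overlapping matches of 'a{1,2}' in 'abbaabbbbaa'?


Pattern 'a{1,2}' matches between 1 and 2 consecutive a's (greedy).
String: 'abbaabbbbaa'
Finding runs of a's and applying greedy matching:
  Run at pos 0: 'a' (length 1)
  Run at pos 3: 'aa' (length 2)
  Run at pos 9: 'aa' (length 2)
Matches: ['a', 'aa', 'aa']
Count: 3

3


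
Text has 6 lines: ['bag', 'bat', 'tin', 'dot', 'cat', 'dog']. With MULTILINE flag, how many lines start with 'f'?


With MULTILINE flag, ^ matches the start of each line.
Lines: ['bag', 'bat', 'tin', 'dot', 'cat', 'dog']
Checking which lines start with 'f':
  Line 1: 'bag' -> no
  Line 2: 'bat' -> no
  Line 3: 'tin' -> no
  Line 4: 'dot' -> no
  Line 5: 'cat' -> no
  Line 6: 'dog' -> no
Matching lines: []
Count: 0

0


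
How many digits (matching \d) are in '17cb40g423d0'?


\d matches any digit 0-9.
Scanning '17cb40g423d0':
  pos 0: '1' -> DIGIT
  pos 1: '7' -> DIGIT
  pos 4: '4' -> DIGIT
  pos 5: '0' -> DIGIT
  pos 7: '4' -> DIGIT
  pos 8: '2' -> DIGIT
  pos 9: '3' -> DIGIT
  pos 11: '0' -> DIGIT
Digits found: ['1', '7', '4', '0', '4', '2', '3', '0']
Total: 8

8


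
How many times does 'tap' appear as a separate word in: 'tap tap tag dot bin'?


Scanning each word for exact match 'tap':
  Word 1: 'tap' -> MATCH
  Word 2: 'tap' -> MATCH
  Word 3: 'tag' -> no
  Word 4: 'dot' -> no
  Word 5: 'bin' -> no
Total matches: 2

2


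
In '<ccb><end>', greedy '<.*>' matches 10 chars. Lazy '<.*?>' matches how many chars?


Greedy '<.*>' tries to match as MUCH as possible.
Lazy '<.*?>' tries to match as LITTLE as possible.

String: '<ccb><end>'
Greedy '<.*>' starts at first '<' and extends to the LAST '>': '<ccb><end>' (10 chars)
Lazy '<.*?>' starts at first '<' and stops at the FIRST '>': '<ccb>' (5 chars)

5


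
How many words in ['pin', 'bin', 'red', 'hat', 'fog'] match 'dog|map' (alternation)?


Alternation 'dog|map' matches either 'dog' or 'map'.
Checking each word:
  'pin' -> no
  'bin' -> no
  'red' -> no
  'hat' -> no
  'fog' -> no
Matches: []
Count: 0

0


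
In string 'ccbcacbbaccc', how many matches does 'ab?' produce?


Pattern 'ab?' matches 'a' optionally followed by 'b'.
String: 'ccbcacbbaccc'
Scanning left to right for 'a' then checking next char:
  Match 1: 'a' (a not followed by b)
  Match 2: 'a' (a not followed by b)
Total matches: 2

2


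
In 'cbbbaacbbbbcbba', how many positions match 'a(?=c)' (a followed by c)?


Lookahead 'a(?=c)' matches 'a' only when followed by 'c'.
String: 'cbbbaacbbbbcbba'
Checking each position where char is 'a':
  pos 4: 'a' -> no (next='a')
  pos 5: 'a' -> MATCH (next='c')
Matching positions: [5]
Count: 1

1


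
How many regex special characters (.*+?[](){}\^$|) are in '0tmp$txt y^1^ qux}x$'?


Regex special characters are: . * + ? [ ] ( ) { } \ ^ $ |
Scanning '0tmp$txt y^1^ qux}x$':
  pos 4: '$' -> SPECIAL
  pos 10: '^' -> SPECIAL
  pos 12: '^' -> SPECIAL
  pos 17: '}' -> SPECIAL
  pos 19: '$' -> SPECIAL
Special chars found: ['$', '^', '^', '}', '$']
Total: 5

5


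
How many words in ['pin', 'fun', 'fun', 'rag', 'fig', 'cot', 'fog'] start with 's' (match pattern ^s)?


Pattern ^s anchors to start of word. Check which words begin with 's':
  'pin' -> no
  'fun' -> no
  'fun' -> no
  'rag' -> no
  'fig' -> no
  'cot' -> no
  'fog' -> no
Matching words: []
Count: 0

0


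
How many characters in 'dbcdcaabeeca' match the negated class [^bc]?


Negated class [^bc] matches any char NOT in {b, c}
Scanning 'dbcdcaabeeca':
  pos 0: 'd' -> MATCH
  pos 1: 'b' -> no (excluded)
  pos 2: 'c' -> no (excluded)
  pos 3: 'd' -> MATCH
  pos 4: 'c' -> no (excluded)
  pos 5: 'a' -> MATCH
  pos 6: 'a' -> MATCH
  pos 7: 'b' -> no (excluded)
  pos 8: 'e' -> MATCH
  pos 9: 'e' -> MATCH
  pos 10: 'c' -> no (excluded)
  pos 11: 'a' -> MATCH
Total matches: 7

7


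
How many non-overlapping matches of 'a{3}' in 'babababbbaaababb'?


Pattern 'a{3}' matches exactly 3 consecutive a's (greedy, non-overlapping).
String: 'babababbbaaababb'
Scanning for runs of a's:
  Run at pos 1: 'a' (length 1) -> 0 match(es)
  Run at pos 3: 'a' (length 1) -> 0 match(es)
  Run at pos 5: 'a' (length 1) -> 0 match(es)
  Run at pos 9: 'aaa' (length 3) -> 1 match(es)
  Run at pos 13: 'a' (length 1) -> 0 match(es)
Matches found: ['aaa']
Total: 1

1


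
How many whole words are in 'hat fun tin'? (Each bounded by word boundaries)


Word boundaries (\b) mark the start/end of each word.
Text: 'hat fun tin'
Splitting by whitespace:
  Word 1: 'hat'
  Word 2: 'fun'
  Word 3: 'tin'
Total whole words: 3

3


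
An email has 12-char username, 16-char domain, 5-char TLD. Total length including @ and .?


An email address has format: username@domain.tld
Username length: 12
'@' character: 1
Domain length: 16
'.' character: 1
TLD length: 5
Total = 12 + 1 + 16 + 1 + 5 = 35

35


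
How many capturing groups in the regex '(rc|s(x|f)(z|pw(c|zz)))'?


To count capturing groups, count each '(' that starts a group.
Pattern: '(rc|s(x|f)(z|pw(c|zz)))'
Walking through the pattern:
  Position 0: '(' -> group #1
  Position 5: '(' -> group #2
  Position 10: '(' -> group #3
  Position 15: '(' -> group #4
Total capturing groups: 4

4


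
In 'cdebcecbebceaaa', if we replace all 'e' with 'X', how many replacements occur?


re.sub('e', 'X', text) replaces every occurrence of 'e' with 'X'.
Text: 'cdebcecbebceaaa'
Scanning for 'e':
  pos 2: 'e' -> replacement #1
  pos 5: 'e' -> replacement #2
  pos 8: 'e' -> replacement #3
  pos 11: 'e' -> replacement #4
Total replacements: 4

4


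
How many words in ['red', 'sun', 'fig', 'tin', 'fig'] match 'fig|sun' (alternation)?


Alternation 'fig|sun' matches either 'fig' or 'sun'.
Checking each word:
  'red' -> no
  'sun' -> MATCH
  'fig' -> MATCH
  'tin' -> no
  'fig' -> MATCH
Matches: ['sun', 'fig', 'fig']
Count: 3

3


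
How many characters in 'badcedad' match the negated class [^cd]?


Negated class [^cd] matches any char NOT in {c, d}
Scanning 'badcedad':
  pos 0: 'b' -> MATCH
  pos 1: 'a' -> MATCH
  pos 2: 'd' -> no (excluded)
  pos 3: 'c' -> no (excluded)
  pos 4: 'e' -> MATCH
  pos 5: 'd' -> no (excluded)
  pos 6: 'a' -> MATCH
  pos 7: 'd' -> no (excluded)
Total matches: 4

4


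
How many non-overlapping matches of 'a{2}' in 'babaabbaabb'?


Pattern 'a{2}' matches exactly 2 consecutive a's (greedy, non-overlapping).
String: 'babaabbaabb'
Scanning for runs of a's:
  Run at pos 1: 'a' (length 1) -> 0 match(es)
  Run at pos 3: 'aa' (length 2) -> 1 match(es)
  Run at pos 7: 'aa' (length 2) -> 1 match(es)
Matches found: ['aa', 'aa']
Total: 2

2


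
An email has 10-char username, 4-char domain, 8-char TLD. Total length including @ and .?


An email address has format: username@domain.tld
Username length: 10
'@' character: 1
Domain length: 4
'.' character: 1
TLD length: 8
Total = 10 + 1 + 4 + 1 + 8 = 24

24


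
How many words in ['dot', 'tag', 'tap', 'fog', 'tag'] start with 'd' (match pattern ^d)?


Pattern ^d anchors to start of word. Check which words begin with 'd':
  'dot' -> MATCH (starts with 'd')
  'tag' -> no
  'tap' -> no
  'fog' -> no
  'tag' -> no
Matching words: ['dot']
Count: 1

1


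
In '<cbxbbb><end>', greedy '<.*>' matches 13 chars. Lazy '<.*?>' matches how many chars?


Greedy '<.*>' tries to match as MUCH as possible.
Lazy '<.*?>' tries to match as LITTLE as possible.

String: '<cbxbbb><end>'
Greedy '<.*>' starts at first '<' and extends to the LAST '>': '<cbxbbb><end>' (13 chars)
Lazy '<.*?>' starts at first '<' and stops at the FIRST '>': '<cbxbbb>' (8 chars)

8


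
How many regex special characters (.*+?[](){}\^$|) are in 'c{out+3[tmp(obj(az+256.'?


Regex special characters are: . * + ? [ ] ( ) { } \ ^ $ |
Scanning 'c{out+3[tmp(obj(az+256.':
  pos 1: '{' -> SPECIAL
  pos 5: '+' -> SPECIAL
  pos 7: '[' -> SPECIAL
  pos 11: '(' -> SPECIAL
  pos 15: '(' -> SPECIAL
  pos 18: '+' -> SPECIAL
  pos 22: '.' -> SPECIAL
Special chars found: ['{', '+', '[', '(', '(', '+', '.']
Total: 7

7


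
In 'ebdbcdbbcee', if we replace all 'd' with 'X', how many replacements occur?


re.sub('d', 'X', text) replaces every occurrence of 'd' with 'X'.
Text: 'ebdbcdbbcee'
Scanning for 'd':
  pos 2: 'd' -> replacement #1
  pos 5: 'd' -> replacement #2
Total replacements: 2

2


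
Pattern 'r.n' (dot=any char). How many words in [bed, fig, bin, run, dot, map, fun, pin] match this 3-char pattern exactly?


Pattern 'r.n' means: starts with 'r', any single char, ends with 'n'.
Checking each word (must be exactly 3 chars):
  'bed' (len=3): no
  'fig' (len=3): no
  'bin' (len=3): no
  'run' (len=3): MATCH
  'dot' (len=3): no
  'map' (len=3): no
  'fun' (len=3): no
  'pin' (len=3): no
Matching words: ['run']
Total: 1

1


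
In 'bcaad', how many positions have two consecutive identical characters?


Looking for consecutive identical characters in 'bcaad':
  pos 0-1: 'b' vs 'c' -> different
  pos 1-2: 'c' vs 'a' -> different
  pos 2-3: 'a' vs 'a' -> MATCH ('aa')
  pos 3-4: 'a' vs 'd' -> different
Consecutive identical pairs: ['aa']
Count: 1

1


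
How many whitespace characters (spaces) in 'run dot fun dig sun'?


\s matches whitespace characters (spaces, tabs, etc.).
Text: 'run dot fun dig sun'
This text has 5 words separated by spaces.
Number of spaces = number of words - 1 = 5 - 1 = 4

4


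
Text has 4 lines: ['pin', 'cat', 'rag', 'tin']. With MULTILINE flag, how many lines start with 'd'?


With MULTILINE flag, ^ matches the start of each line.
Lines: ['pin', 'cat', 'rag', 'tin']
Checking which lines start with 'd':
  Line 1: 'pin' -> no
  Line 2: 'cat' -> no
  Line 3: 'rag' -> no
  Line 4: 'tin' -> no
Matching lines: []
Count: 0

0


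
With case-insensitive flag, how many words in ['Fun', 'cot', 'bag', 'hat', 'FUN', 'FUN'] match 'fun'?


Case-insensitive matching: compare each word's lowercase form to 'fun'.
  'Fun' -> lower='fun' -> MATCH
  'cot' -> lower='cot' -> no
  'bag' -> lower='bag' -> no
  'hat' -> lower='hat' -> no
  'FUN' -> lower='fun' -> MATCH
  'FUN' -> lower='fun' -> MATCH
Matches: ['Fun', 'FUN', 'FUN']
Count: 3

3


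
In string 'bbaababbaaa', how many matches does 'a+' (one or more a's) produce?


Pattern 'a+' matches one or more consecutive a's.
String: 'bbaababbaaa'
Scanning for runs of a:
  Match 1: 'aa' (length 2)
  Match 2: 'a' (length 1)
  Match 3: 'aaa' (length 3)
Total matches: 3

3


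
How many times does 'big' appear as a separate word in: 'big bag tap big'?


Scanning each word for exact match 'big':
  Word 1: 'big' -> MATCH
  Word 2: 'bag' -> no
  Word 3: 'tap' -> no
  Word 4: 'big' -> MATCH
Total matches: 2

2


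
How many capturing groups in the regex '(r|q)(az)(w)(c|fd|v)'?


To count capturing groups, count each '(' that starts a group.
Pattern: '(r|q)(az)(w)(c|fd|v)'
Walking through the pattern:
  Position 0: '(' -> group #1
  Position 5: '(' -> group #2
  Position 9: '(' -> group #3
  Position 12: '(' -> group #4
Total capturing groups: 4

4


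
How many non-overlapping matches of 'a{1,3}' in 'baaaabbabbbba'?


Pattern 'a{1,3}' matches between 1 and 3 consecutive a's (greedy).
String: 'baaaabbabbbba'
Finding runs of a's and applying greedy matching:
  Run at pos 1: 'aaaa' (length 4)
  Run at pos 7: 'a' (length 1)
  Run at pos 12: 'a' (length 1)
Matches: ['aaa', 'a', 'a', 'a']
Count: 4

4


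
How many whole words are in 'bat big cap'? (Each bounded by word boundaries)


Word boundaries (\b) mark the start/end of each word.
Text: 'bat big cap'
Splitting by whitespace:
  Word 1: 'bat'
  Word 2: 'big'
  Word 3: 'cap'
Total whole words: 3

3


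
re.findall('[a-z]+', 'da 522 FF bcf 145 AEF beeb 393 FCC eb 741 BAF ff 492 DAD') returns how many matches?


Pattern '[a-z]+' finds one or more lowercase letters.
Text: 'da 522 FF bcf 145 AEF beeb 393 FCC eb 741 BAF ff 492 DAD'
Scanning for matches:
  Match 1: 'da'
  Match 2: 'bcf'
  Match 3: 'beeb'
  Match 4: 'eb'
  Match 5: 'ff'
Total matches: 5

5


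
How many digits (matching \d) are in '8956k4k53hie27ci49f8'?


\d matches any digit 0-9.
Scanning '8956k4k53hie27ci49f8':
  pos 0: '8' -> DIGIT
  pos 1: '9' -> DIGIT
  pos 2: '5' -> DIGIT
  pos 3: '6' -> DIGIT
  pos 5: '4' -> DIGIT
  pos 7: '5' -> DIGIT
  pos 8: '3' -> DIGIT
  pos 12: '2' -> DIGIT
  pos 13: '7' -> DIGIT
  pos 16: '4' -> DIGIT
  pos 17: '9' -> DIGIT
  pos 19: '8' -> DIGIT
Digits found: ['8', '9', '5', '6', '4', '5', '3', '2', '7', '4', '9', '8']
Total: 12

12


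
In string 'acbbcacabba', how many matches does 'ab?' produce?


Pattern 'ab?' matches 'a' optionally followed by 'b'.
String: 'acbbcacabba'
Scanning left to right for 'a' then checking next char:
  Match 1: 'a' (a not followed by b)
  Match 2: 'a' (a not followed by b)
  Match 3: 'ab' (a followed by b)
  Match 4: 'a' (a not followed by b)
Total matches: 4

4


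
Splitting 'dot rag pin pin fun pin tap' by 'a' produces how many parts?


Splitting by 'a' breaks the string at each occurrence of the separator.
Text: 'dot rag pin pin fun pin tap'
Parts after split:
  Part 1: 'dot r'
  Part 2: 'g pin pin fun pin t'
  Part 3: 'p'
Total parts: 3

3


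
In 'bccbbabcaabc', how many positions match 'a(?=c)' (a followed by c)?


Lookahead 'a(?=c)' matches 'a' only when followed by 'c'.
String: 'bccbbabcaabc'
Checking each position where char is 'a':
  pos 5: 'a' -> no (next='b')
  pos 8: 'a' -> no (next='a')
  pos 9: 'a' -> no (next='b')
Matching positions: []
Count: 0

0


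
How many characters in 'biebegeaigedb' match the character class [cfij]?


Character class [cfij] matches any of: {c, f, i, j}
Scanning string 'biebegeaigedb' character by character:
  pos 0: 'b' -> no
  pos 1: 'i' -> MATCH
  pos 2: 'e' -> no
  pos 3: 'b' -> no
  pos 4: 'e' -> no
  pos 5: 'g' -> no
  pos 6: 'e' -> no
  pos 7: 'a' -> no
  pos 8: 'i' -> MATCH
  pos 9: 'g' -> no
  pos 10: 'e' -> no
  pos 11: 'd' -> no
  pos 12: 'b' -> no
Total matches: 2

2


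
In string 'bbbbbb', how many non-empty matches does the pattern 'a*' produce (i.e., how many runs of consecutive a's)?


Pattern 'a*' matches zero or more a's. We want non-empty runs of consecutive a's.
String: 'bbbbbb'
Walking through the string to find runs of a's:
Non-empty runs found: []
Count: 0

0


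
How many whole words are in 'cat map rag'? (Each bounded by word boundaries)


Word boundaries (\b) mark the start/end of each word.
Text: 'cat map rag'
Splitting by whitespace:
  Word 1: 'cat'
  Word 2: 'map'
  Word 3: 'rag'
Total whole words: 3

3


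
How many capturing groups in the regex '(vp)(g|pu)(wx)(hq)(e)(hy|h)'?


To count capturing groups, count each '(' that starts a group.
Pattern: '(vp)(g|pu)(wx)(hq)(e)(hy|h)'
Walking through the pattern:
  Position 0: '(' -> group #1
  Position 4: '(' -> group #2
  Position 10: '(' -> group #3
  Position 14: '(' -> group #4
  Position 18: '(' -> group #5
  Position 21: '(' -> group #6
Total capturing groups: 6

6


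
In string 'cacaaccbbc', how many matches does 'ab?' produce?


Pattern 'ab?' matches 'a' optionally followed by 'b'.
String: 'cacaaccbbc'
Scanning left to right for 'a' then checking next char:
  Match 1: 'a' (a not followed by b)
  Match 2: 'a' (a not followed by b)
  Match 3: 'a' (a not followed by b)
Total matches: 3

3


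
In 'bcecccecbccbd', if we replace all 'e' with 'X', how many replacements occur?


re.sub('e', 'X', text) replaces every occurrence of 'e' with 'X'.
Text: 'bcecccecbccbd'
Scanning for 'e':
  pos 2: 'e' -> replacement #1
  pos 6: 'e' -> replacement #2
Total replacements: 2

2


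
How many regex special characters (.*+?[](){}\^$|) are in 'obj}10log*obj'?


Regex special characters are: . * + ? [ ] ( ) { } \ ^ $ |
Scanning 'obj}10log*obj':
  pos 3: '}' -> SPECIAL
  pos 9: '*' -> SPECIAL
Special chars found: ['}', '*']
Total: 2

2


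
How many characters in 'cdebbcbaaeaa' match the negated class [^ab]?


Negated class [^ab] matches any char NOT in {a, b}
Scanning 'cdebbcbaaeaa':
  pos 0: 'c' -> MATCH
  pos 1: 'd' -> MATCH
  pos 2: 'e' -> MATCH
  pos 3: 'b' -> no (excluded)
  pos 4: 'b' -> no (excluded)
  pos 5: 'c' -> MATCH
  pos 6: 'b' -> no (excluded)
  pos 7: 'a' -> no (excluded)
  pos 8: 'a' -> no (excluded)
  pos 9: 'e' -> MATCH
  pos 10: 'a' -> no (excluded)
  pos 11: 'a' -> no (excluded)
Total matches: 5

5


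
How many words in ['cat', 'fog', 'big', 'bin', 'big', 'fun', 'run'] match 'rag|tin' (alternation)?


Alternation 'rag|tin' matches either 'rag' or 'tin'.
Checking each word:
  'cat' -> no
  'fog' -> no
  'big' -> no
  'bin' -> no
  'big' -> no
  'fun' -> no
  'run' -> no
Matches: []
Count: 0

0


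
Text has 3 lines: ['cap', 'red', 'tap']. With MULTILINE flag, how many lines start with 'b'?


With MULTILINE flag, ^ matches the start of each line.
Lines: ['cap', 'red', 'tap']
Checking which lines start with 'b':
  Line 1: 'cap' -> no
  Line 2: 'red' -> no
  Line 3: 'tap' -> no
Matching lines: []
Count: 0

0


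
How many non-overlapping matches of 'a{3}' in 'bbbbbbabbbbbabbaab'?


Pattern 'a{3}' matches exactly 3 consecutive a's (greedy, non-overlapping).
String: 'bbbbbbabbbbbabbaab'
Scanning for runs of a's:
  Run at pos 6: 'a' (length 1) -> 0 match(es)
  Run at pos 12: 'a' (length 1) -> 0 match(es)
  Run at pos 15: 'aa' (length 2) -> 0 match(es)
Matches found: []
Total: 0

0


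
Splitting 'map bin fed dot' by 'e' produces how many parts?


Splitting by 'e' breaks the string at each occurrence of the separator.
Text: 'map bin fed dot'
Parts after split:
  Part 1: 'map bin f'
  Part 2: 'd dot'
Total parts: 2

2


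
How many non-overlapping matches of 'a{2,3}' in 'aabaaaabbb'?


Pattern 'a{2,3}' matches between 2 and 3 consecutive a's (greedy).
String: 'aabaaaabbb'
Finding runs of a's and applying greedy matching:
  Run at pos 0: 'aa' (length 2)
  Run at pos 3: 'aaaa' (length 4)
Matches: ['aa', 'aaa']
Count: 2

2


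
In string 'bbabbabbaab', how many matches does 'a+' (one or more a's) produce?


Pattern 'a+' matches one or more consecutive a's.
String: 'bbabbabbaab'
Scanning for runs of a:
  Match 1: 'a' (length 1)
  Match 2: 'a' (length 1)
  Match 3: 'aa' (length 2)
Total matches: 3

3


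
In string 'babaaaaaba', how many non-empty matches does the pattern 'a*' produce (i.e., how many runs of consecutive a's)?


Pattern 'a*' matches zero or more a's. We want non-empty runs of consecutive a's.
String: 'babaaaaaba'
Walking through the string to find runs of a's:
  Run 1: positions 1-1 -> 'a'
  Run 2: positions 3-7 -> 'aaaaa'
  Run 3: positions 9-9 -> 'a'
Non-empty runs found: ['a', 'aaaaa', 'a']
Count: 3

3


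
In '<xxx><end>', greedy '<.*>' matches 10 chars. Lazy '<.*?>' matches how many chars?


Greedy '<.*>' tries to match as MUCH as possible.
Lazy '<.*?>' tries to match as LITTLE as possible.

String: '<xxx><end>'
Greedy '<.*>' starts at first '<' and extends to the LAST '>': '<xxx><end>' (10 chars)
Lazy '<.*?>' starts at first '<' and stops at the FIRST '>': '<xxx>' (5 chars)

5


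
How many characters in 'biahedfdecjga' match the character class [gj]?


Character class [gj] matches any of: {g, j}
Scanning string 'biahedfdecjga' character by character:
  pos 0: 'b' -> no
  pos 1: 'i' -> no
  pos 2: 'a' -> no
  pos 3: 'h' -> no
  pos 4: 'e' -> no
  pos 5: 'd' -> no
  pos 6: 'f' -> no
  pos 7: 'd' -> no
  pos 8: 'e' -> no
  pos 9: 'c' -> no
  pos 10: 'j' -> MATCH
  pos 11: 'g' -> MATCH
  pos 12: 'a' -> no
Total matches: 2

2


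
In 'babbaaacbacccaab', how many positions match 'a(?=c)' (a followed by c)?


Lookahead 'a(?=c)' matches 'a' only when followed by 'c'.
String: 'babbaaacbacccaab'
Checking each position where char is 'a':
  pos 1: 'a' -> no (next='b')
  pos 4: 'a' -> no (next='a')
  pos 5: 'a' -> no (next='a')
  pos 6: 'a' -> MATCH (next='c')
  pos 9: 'a' -> MATCH (next='c')
  pos 13: 'a' -> no (next='a')
  pos 14: 'a' -> no (next='b')
Matching positions: [6, 9]
Count: 2

2


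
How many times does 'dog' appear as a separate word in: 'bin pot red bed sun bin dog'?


Scanning each word for exact match 'dog':
  Word 1: 'bin' -> no
  Word 2: 'pot' -> no
  Word 3: 'red' -> no
  Word 4: 'bed' -> no
  Word 5: 'sun' -> no
  Word 6: 'bin' -> no
  Word 7: 'dog' -> MATCH
Total matches: 1

1


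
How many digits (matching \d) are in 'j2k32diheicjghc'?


\d matches any digit 0-9.
Scanning 'j2k32diheicjghc':
  pos 1: '2' -> DIGIT
  pos 3: '3' -> DIGIT
  pos 4: '2' -> DIGIT
Digits found: ['2', '3', '2']
Total: 3

3


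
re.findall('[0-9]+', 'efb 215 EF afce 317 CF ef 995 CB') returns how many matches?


Pattern '[0-9]+' finds one or more digits.
Text: 'efb 215 EF afce 317 CF ef 995 CB'
Scanning for matches:
  Match 1: '215'
  Match 2: '317'
  Match 3: '995'
Total matches: 3

3


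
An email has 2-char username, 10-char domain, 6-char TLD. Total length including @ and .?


An email address has format: username@domain.tld
Username length: 2
'@' character: 1
Domain length: 10
'.' character: 1
TLD length: 6
Total = 2 + 1 + 10 + 1 + 6 = 20

20


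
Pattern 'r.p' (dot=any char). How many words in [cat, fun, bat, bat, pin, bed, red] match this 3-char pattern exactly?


Pattern 'r.p' means: starts with 'r', any single char, ends with 'p'.
Checking each word (must be exactly 3 chars):
  'cat' (len=3): no
  'fun' (len=3): no
  'bat' (len=3): no
  'bat' (len=3): no
  'pin' (len=3): no
  'bed' (len=3): no
  'red' (len=3): no
Matching words: []
Total: 0

0


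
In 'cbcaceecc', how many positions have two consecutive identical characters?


Looking for consecutive identical characters in 'cbcaceecc':
  pos 0-1: 'c' vs 'b' -> different
  pos 1-2: 'b' vs 'c' -> different
  pos 2-3: 'c' vs 'a' -> different
  pos 3-4: 'a' vs 'c' -> different
  pos 4-5: 'c' vs 'e' -> different
  pos 5-6: 'e' vs 'e' -> MATCH ('ee')
  pos 6-7: 'e' vs 'c' -> different
  pos 7-8: 'c' vs 'c' -> MATCH ('cc')
Consecutive identical pairs: ['ee', 'cc']
Count: 2

2


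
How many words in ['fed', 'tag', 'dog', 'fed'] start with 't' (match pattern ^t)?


Pattern ^t anchors to start of word. Check which words begin with 't':
  'fed' -> no
  'tag' -> MATCH (starts with 't')
  'dog' -> no
  'fed' -> no
Matching words: ['tag']
Count: 1

1


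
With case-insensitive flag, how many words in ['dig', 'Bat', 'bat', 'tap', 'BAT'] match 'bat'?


Case-insensitive matching: compare each word's lowercase form to 'bat'.
  'dig' -> lower='dig' -> no
  'Bat' -> lower='bat' -> MATCH
  'bat' -> lower='bat' -> MATCH
  'tap' -> lower='tap' -> no
  'BAT' -> lower='bat' -> MATCH
Matches: ['Bat', 'bat', 'BAT']
Count: 3

3


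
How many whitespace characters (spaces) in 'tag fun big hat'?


\s matches whitespace characters (spaces, tabs, etc.).
Text: 'tag fun big hat'
This text has 4 words separated by spaces.
Number of spaces = number of words - 1 = 4 - 1 = 3

3


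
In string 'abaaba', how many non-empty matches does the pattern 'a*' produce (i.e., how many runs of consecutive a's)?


Pattern 'a*' matches zero or more a's. We want non-empty runs of consecutive a's.
String: 'abaaba'
Walking through the string to find runs of a's:
  Run 1: positions 0-0 -> 'a'
  Run 2: positions 2-3 -> 'aa'
  Run 3: positions 5-5 -> 'a'
Non-empty runs found: ['a', 'aa', 'a']
Count: 3

3


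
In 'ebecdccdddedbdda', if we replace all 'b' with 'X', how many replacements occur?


re.sub('b', 'X', text) replaces every occurrence of 'b' with 'X'.
Text: 'ebecdccdddedbdda'
Scanning for 'b':
  pos 1: 'b' -> replacement #1
  pos 12: 'b' -> replacement #2
Total replacements: 2

2


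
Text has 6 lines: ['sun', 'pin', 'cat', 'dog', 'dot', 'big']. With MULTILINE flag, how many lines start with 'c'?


With MULTILINE flag, ^ matches the start of each line.
Lines: ['sun', 'pin', 'cat', 'dog', 'dot', 'big']
Checking which lines start with 'c':
  Line 1: 'sun' -> no
  Line 2: 'pin' -> no
  Line 3: 'cat' -> MATCH
  Line 4: 'dog' -> no
  Line 5: 'dot' -> no
  Line 6: 'big' -> no
Matching lines: ['cat']
Count: 1

1


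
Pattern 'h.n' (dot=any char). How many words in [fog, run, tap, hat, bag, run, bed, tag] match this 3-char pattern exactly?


Pattern 'h.n' means: starts with 'h', any single char, ends with 'n'.
Checking each word (must be exactly 3 chars):
  'fog' (len=3): no
  'run' (len=3): no
  'tap' (len=3): no
  'hat' (len=3): no
  'bag' (len=3): no
  'run' (len=3): no
  'bed' (len=3): no
  'tag' (len=3): no
Matching words: []
Total: 0

0


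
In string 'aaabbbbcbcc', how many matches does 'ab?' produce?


Pattern 'ab?' matches 'a' optionally followed by 'b'.
String: 'aaabbbbcbcc'
Scanning left to right for 'a' then checking next char:
  Match 1: 'a' (a not followed by b)
  Match 2: 'a' (a not followed by b)
  Match 3: 'ab' (a followed by b)
Total matches: 3

3
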